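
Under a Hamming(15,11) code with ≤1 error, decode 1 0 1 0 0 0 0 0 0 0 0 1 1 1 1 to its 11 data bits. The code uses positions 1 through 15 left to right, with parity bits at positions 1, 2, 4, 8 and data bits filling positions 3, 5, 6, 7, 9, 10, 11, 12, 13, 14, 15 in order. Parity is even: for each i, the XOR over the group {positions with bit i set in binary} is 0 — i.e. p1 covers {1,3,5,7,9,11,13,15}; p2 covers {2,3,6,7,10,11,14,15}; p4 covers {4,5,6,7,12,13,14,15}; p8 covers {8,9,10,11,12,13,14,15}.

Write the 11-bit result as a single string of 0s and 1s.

s1 (pos 1,3,5,7,9,11,13,15): 1⊕1⊕0⊕0⊕0⊕0⊕1⊕1 = 0
s2 (pos 2,3,6,7,10,11,14,15): 0⊕1⊕0⊕0⊕0⊕0⊕1⊕1 = 1
s4 (pos 4,5,6,7,12,13,14,15): 0⊕0⊕0⊕0⊕1⊕1⊕1⊕1 = 0
s8 (pos 8,9,10,11,12,13,14,15): 0⊕0⊕0⊕0⊕1⊕1⊕1⊕1 = 0
Syndrome s8…s1 = 0010 → error at position 2.
Flip position 2: 101000000001111 → 111000000001111
Read data bits from positions 3,5,6,7,9,10,11,12,13,14,15: 10000001111

10000001111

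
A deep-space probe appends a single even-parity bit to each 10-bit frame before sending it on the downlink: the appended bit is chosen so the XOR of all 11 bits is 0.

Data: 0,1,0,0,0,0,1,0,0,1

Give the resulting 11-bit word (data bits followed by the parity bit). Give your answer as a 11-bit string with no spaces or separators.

01000010011

XOR of the 10 data bits: 0⊕1⊕0⊕0⊕0⊕0⊕1⊕0⊕0⊕1 = 1
Parity bit = 1 (so all 11 bits XOR to 0).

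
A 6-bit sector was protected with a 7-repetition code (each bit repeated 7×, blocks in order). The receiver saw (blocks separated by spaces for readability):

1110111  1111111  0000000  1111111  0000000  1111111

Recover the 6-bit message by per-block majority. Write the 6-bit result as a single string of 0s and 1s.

Block 1 (1110111): 6 ones → 1
Block 2 (1111111): 7 ones → 1
Block 3 (0000000): 0 ones → 0
Block 4 (1111111): 7 ones → 1
Block 5 (0000000): 0 ones → 0
Block 6 (1111111): 7 ones → 1

110101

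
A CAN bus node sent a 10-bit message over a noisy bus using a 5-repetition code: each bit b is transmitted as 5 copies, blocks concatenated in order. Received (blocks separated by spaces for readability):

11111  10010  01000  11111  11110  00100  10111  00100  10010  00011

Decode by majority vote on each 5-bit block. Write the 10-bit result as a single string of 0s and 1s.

Block 1 (11111): 5 ones → 1
Block 2 (10010): 2 ones → 0
Block 3 (01000): 1 one → 0
Block 4 (11111): 5 ones → 1
Block 5 (11110): 4 ones → 1
Block 6 (00100): 1 one → 0
Block 7 (10111): 4 ones → 1
Block 8 (00100): 1 one → 0
Block 9 (10010): 2 ones → 0
Block 10 (00011): 2 ones → 0

1001101000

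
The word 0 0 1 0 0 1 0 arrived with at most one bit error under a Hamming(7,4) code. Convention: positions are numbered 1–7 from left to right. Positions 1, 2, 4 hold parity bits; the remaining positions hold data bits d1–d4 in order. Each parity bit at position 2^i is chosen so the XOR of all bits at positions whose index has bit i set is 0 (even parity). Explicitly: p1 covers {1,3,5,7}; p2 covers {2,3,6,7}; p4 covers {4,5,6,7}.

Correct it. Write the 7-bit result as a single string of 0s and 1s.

s1 (pos 1,3,5,7): 0⊕1⊕0⊕0 = 1
s2 (pos 2,3,6,7): 0⊕1⊕1⊕0 = 0
s4 (pos 4,5,6,7): 0⊕0⊕1⊕0 = 1
Syndrome s4…s1 = 101 → error at position 5.
Flip position 5: 0010010 → 0010110

0010110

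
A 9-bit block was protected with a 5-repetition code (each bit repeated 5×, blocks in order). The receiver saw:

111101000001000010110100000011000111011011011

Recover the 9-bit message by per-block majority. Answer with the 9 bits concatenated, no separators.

Block 1 (11110): 4 ones → 1
Block 2 (10000): 1 one → 0
Block 3 (01000): 1 one → 0
Block 4 (01011): 3 ones → 1
Block 5 (01000): 1 one → 0
Block 6 (00011): 2 ones → 0
Block 7 (00011): 2 ones → 0
Block 8 (10110): 3 ones → 1
Block 9 (11011): 4 ones → 1

100100011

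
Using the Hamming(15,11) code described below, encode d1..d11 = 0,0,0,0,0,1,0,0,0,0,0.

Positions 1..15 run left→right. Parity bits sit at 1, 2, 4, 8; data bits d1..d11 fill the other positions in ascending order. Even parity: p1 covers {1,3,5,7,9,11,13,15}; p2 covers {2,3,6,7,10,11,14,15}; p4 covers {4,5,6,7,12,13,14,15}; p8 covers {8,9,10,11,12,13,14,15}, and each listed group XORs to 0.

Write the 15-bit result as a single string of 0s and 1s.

Place data at non-parity positions: p1 p2 0 p4 0 0 0 p8 0 1 0 0 0 0 0
p1 (pos 1,3,5,7,9,11,13,15): XOR of data positions = 0⊕0⊕0⊕0⊕0⊕0⊕0 = 0
p2 (pos 2,3,6,7,10,11,14,15): XOR of data positions = 0⊕0⊕0⊕1⊕0⊕0⊕0 = 1
p4 (pos 4,5,6,7,12,13,14,15): XOR of data positions = 0⊕0⊕0⊕0⊕0⊕0⊕0 = 0
p8 (pos 8,9,10,11,12,13,14,15): XOR of data positions = 0⊕1⊕0⊕0⊕0⊕0⊕0 = 1
Codeword: 010000010100000

010000010100000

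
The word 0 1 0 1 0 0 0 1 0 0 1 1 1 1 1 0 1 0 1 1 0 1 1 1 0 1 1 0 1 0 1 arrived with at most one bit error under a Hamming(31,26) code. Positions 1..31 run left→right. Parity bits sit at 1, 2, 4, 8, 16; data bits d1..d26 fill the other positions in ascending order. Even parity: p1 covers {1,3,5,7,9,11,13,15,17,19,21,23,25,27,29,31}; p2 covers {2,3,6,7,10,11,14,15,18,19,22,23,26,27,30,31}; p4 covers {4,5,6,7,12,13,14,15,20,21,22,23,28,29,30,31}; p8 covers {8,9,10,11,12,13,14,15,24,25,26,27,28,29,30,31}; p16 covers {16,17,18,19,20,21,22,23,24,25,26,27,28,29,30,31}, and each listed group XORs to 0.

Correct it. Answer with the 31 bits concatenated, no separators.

0101000110111110101101110110101

s1 (pos 1,3,5,7,9,11,13,15,17,19,21,23,25,27,29,31): 0⊕0⊕0⊕0⊕0⊕1⊕1⊕1⊕1⊕1⊕0⊕1⊕0⊕1⊕1⊕1 = 1
s2 (pos 2,3,6,7,10,11,14,15,18,19,22,23,26,27,30,31): 1⊕0⊕0⊕0⊕0⊕1⊕1⊕1⊕0⊕1⊕1⊕1⊕1⊕1⊕0⊕1 = 0
s4 (pos 4,5,6,7,12,13,14,15,20,21,22,23,28,29,30,31): 1⊕0⊕0⊕0⊕1⊕1⊕1⊕1⊕1⊕0⊕1⊕1⊕0⊕1⊕0⊕1 = 0
s8 (pos 8,9,10,11,12,13,14,15,24,25,26,27,28,29,30,31): 1⊕0⊕0⊕1⊕1⊕1⊕1⊕1⊕1⊕0⊕1⊕1⊕0⊕1⊕0⊕1 = 1
s16 (pos 16,17,18,19,20,21,22,23,24,25,26,27,28,29,30,31): 0⊕1⊕0⊕1⊕1⊕0⊕1⊕1⊕1⊕0⊕1⊕1⊕0⊕1⊕0⊕1 = 0
Syndrome s16…s1 = 01001 → error at position 9.
Flip position 9: 0101000100111110101101110110101 → 0101000110111110101101110110101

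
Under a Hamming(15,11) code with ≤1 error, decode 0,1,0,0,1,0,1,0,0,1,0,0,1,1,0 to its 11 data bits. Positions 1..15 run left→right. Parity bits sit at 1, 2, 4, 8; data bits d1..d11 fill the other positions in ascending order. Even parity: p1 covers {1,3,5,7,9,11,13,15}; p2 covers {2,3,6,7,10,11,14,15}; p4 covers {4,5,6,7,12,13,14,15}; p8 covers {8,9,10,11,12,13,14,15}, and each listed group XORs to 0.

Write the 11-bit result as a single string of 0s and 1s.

s1 (pos 1,3,5,7,9,11,13,15): 0⊕0⊕1⊕1⊕0⊕0⊕1⊕0 = 1
s2 (pos 2,3,6,7,10,11,14,15): 1⊕0⊕0⊕1⊕1⊕0⊕1⊕0 = 0
s4 (pos 4,5,6,7,12,13,14,15): 0⊕1⊕0⊕1⊕0⊕1⊕1⊕0 = 0
s8 (pos 8,9,10,11,12,13,14,15): 0⊕0⊕1⊕0⊕0⊕1⊕1⊕0 = 1
Syndrome s8…s1 = 1001 → error at position 9.
Flip position 9: 010010100100110 → 010010101100110
Read data bits from positions 3,5,6,7,9,10,11,12,13,14,15: 01011100110

01011100110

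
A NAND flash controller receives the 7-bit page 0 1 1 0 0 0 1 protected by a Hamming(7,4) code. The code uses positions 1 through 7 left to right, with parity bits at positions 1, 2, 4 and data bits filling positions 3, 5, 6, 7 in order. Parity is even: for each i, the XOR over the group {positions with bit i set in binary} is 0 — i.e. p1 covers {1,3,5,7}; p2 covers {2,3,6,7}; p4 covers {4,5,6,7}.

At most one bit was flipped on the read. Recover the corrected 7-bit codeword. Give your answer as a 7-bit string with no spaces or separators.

s1 (pos 1,3,5,7): 0⊕1⊕0⊕1 = 0
s2 (pos 2,3,6,7): 1⊕1⊕0⊕1 = 1
s4 (pos 4,5,6,7): 0⊕0⊕0⊕1 = 1
Syndrome s4…s1 = 110 → error at position 6.
Flip position 6: 0110001 → 0110011

0110011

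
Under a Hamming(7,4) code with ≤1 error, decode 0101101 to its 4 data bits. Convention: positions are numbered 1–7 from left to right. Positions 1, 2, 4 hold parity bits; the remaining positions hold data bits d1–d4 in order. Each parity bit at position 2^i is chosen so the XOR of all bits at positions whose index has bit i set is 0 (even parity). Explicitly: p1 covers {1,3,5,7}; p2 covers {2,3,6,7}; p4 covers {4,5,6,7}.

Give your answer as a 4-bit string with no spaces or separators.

0101

s1 (pos 1,3,5,7): 0⊕0⊕1⊕1 = 0
s2 (pos 2,3,6,7): 1⊕0⊕0⊕1 = 0
s4 (pos 4,5,6,7): 1⊕1⊕0⊕1 = 1
Syndrome s4…s1 = 100 → error at position 4.
Flip position 4: 0101101 → 0100101
Read data bits from positions 3,5,6,7: 0101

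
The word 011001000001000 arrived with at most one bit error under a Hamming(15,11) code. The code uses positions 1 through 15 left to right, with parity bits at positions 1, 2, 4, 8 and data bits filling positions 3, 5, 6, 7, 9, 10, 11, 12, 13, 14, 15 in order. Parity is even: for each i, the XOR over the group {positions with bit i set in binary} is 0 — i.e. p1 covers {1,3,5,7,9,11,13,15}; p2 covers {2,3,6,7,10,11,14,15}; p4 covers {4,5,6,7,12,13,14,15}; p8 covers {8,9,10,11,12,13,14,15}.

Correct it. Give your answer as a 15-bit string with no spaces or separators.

s1 (pos 1,3,5,7,9,11,13,15): 0⊕1⊕0⊕0⊕0⊕0⊕0⊕0 = 1
s2 (pos 2,3,6,7,10,11,14,15): 1⊕1⊕1⊕0⊕0⊕0⊕0⊕0 = 1
s4 (pos 4,5,6,7,12,13,14,15): 0⊕0⊕1⊕0⊕1⊕0⊕0⊕0 = 0
s8 (pos 8,9,10,11,12,13,14,15): 0⊕0⊕0⊕0⊕1⊕0⊕0⊕0 = 1
Syndrome s8…s1 = 1011 → error at position 11.
Flip position 11: 011001000001000 → 011001000011000

011001000011000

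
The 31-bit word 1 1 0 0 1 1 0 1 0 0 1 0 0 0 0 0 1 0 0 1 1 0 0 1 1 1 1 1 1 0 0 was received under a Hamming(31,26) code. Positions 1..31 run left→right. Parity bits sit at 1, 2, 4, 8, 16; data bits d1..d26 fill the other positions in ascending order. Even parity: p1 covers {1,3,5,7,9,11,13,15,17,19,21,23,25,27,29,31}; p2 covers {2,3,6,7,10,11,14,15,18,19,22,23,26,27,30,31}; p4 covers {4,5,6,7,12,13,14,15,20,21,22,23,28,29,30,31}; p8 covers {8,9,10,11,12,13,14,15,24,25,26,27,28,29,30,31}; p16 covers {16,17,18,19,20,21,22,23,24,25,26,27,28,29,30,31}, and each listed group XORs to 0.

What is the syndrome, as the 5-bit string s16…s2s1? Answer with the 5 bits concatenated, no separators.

10010

s1 (pos 1,3,5,7,9,11,13,15,17,19,21,23,25,27,29,31): 1⊕0⊕1⊕0⊕0⊕1⊕0⊕0⊕1⊕0⊕1⊕0⊕1⊕1⊕1⊕0 = 0
s2 (pos 2,3,6,7,10,11,14,15,18,19,22,23,26,27,30,31): 1⊕0⊕1⊕0⊕0⊕1⊕0⊕0⊕0⊕0⊕0⊕0⊕1⊕1⊕0⊕0 = 1
s4 (pos 4,5,6,7,12,13,14,15,20,21,22,23,28,29,30,31): 0⊕1⊕1⊕0⊕0⊕0⊕0⊕0⊕1⊕1⊕0⊕0⊕1⊕1⊕0⊕0 = 0
s8 (pos 8,9,10,11,12,13,14,15,24,25,26,27,28,29,30,31): 1⊕0⊕0⊕1⊕0⊕0⊕0⊕0⊕1⊕1⊕1⊕1⊕1⊕1⊕0⊕0 = 0
s16 (pos 16,17,18,19,20,21,22,23,24,25,26,27,28,29,30,31): 0⊕1⊕0⊕0⊕1⊕1⊕0⊕0⊕1⊕1⊕1⊕1⊕1⊕1⊕0⊕0 = 1
Syndrome s16…s1 = 10010 → error at position 18.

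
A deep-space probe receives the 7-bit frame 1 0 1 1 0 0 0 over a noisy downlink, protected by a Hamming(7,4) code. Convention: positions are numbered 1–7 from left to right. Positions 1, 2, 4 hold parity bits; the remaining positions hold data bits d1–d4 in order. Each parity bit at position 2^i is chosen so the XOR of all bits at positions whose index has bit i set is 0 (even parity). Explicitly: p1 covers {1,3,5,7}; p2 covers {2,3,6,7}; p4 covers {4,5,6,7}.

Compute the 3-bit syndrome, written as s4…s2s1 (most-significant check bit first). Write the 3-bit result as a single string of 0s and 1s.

s1 (pos 1,3,5,7): 1⊕1⊕0⊕0 = 0
s2 (pos 2,3,6,7): 0⊕1⊕0⊕0 = 1
s4 (pos 4,5,6,7): 1⊕0⊕0⊕0 = 1
Syndrome s4…s1 = 110 → error at position 6.

110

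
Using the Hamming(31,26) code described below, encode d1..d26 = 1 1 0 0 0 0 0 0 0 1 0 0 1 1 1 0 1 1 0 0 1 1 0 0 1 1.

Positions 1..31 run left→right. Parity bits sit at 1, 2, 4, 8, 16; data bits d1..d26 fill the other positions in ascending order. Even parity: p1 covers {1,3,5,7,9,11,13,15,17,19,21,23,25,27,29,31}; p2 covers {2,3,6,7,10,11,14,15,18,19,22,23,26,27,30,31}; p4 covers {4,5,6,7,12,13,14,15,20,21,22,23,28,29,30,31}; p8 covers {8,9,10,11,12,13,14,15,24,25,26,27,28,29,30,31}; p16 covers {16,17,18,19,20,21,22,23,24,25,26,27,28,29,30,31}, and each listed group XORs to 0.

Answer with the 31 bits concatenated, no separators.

0011100100000101011101100110011

Place data at non-parity positions: p1 p2 1 p4 1 0 0 p8 0 0 0 0 0 1 0 p16 0 1 1 1 0 1 1 0 0 1 1 0 0 1 1
p1 (pos 1,3,5,7,9,11,13,15,17,19,21,23,25,27,29,31): XOR of data positions = 1⊕1⊕0⊕0⊕0⊕0⊕0⊕0⊕1⊕0⊕1⊕0⊕1⊕0⊕1 = 0
p2 (pos 2,3,6,7,10,11,14,15,18,19,22,23,26,27,30,31): XOR of data positions = 1⊕0⊕0⊕0⊕0⊕1⊕0⊕1⊕1⊕1⊕1⊕1⊕1⊕1⊕1 = 0
p4 (pos 4,5,6,7,12,13,14,15,20,21,22,23,28,29,30,31): XOR of data positions = 1⊕0⊕0⊕0⊕0⊕1⊕0⊕1⊕0⊕1⊕1⊕0⊕0⊕1⊕1 = 1
p8 (pos 8,9,10,11,12,13,14,15,24,25,26,27,28,29,30,31): XOR of data positions = 0⊕0⊕0⊕0⊕0⊕1⊕0⊕0⊕0⊕1⊕1⊕0⊕0⊕1⊕1 = 1
p16 (pos 16,17,18,19,20,21,22,23,24,25,26,27,28,29,30,31): XOR of data positions = 0⊕1⊕1⊕1⊕0⊕1⊕1⊕0⊕0⊕1⊕1⊕0⊕0⊕1⊕1 = 1
Codeword: 0011100100000101011101100110011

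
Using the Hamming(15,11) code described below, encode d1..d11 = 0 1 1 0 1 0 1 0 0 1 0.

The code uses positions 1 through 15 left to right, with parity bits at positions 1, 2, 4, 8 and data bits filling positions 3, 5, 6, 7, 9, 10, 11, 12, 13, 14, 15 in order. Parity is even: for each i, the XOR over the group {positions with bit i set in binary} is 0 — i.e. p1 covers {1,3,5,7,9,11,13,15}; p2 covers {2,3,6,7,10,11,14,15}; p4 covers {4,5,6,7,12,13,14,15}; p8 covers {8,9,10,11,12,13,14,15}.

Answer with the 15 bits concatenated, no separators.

Place data at non-parity positions: p1 p2 0 p4 1 1 0 p8 1 0 1 0 0 1 0
p1 (pos 1,3,5,7,9,11,13,15): XOR of data positions = 0⊕1⊕0⊕1⊕1⊕0⊕0 = 1
p2 (pos 2,3,6,7,10,11,14,15): XOR of data positions = 0⊕1⊕0⊕0⊕1⊕1⊕0 = 1
p4 (pos 4,5,6,7,12,13,14,15): XOR of data positions = 1⊕1⊕0⊕0⊕0⊕1⊕0 = 1
p8 (pos 8,9,10,11,12,13,14,15): XOR of data positions = 1⊕0⊕1⊕0⊕0⊕1⊕0 = 1
Codeword: 110111011010010

110111011010010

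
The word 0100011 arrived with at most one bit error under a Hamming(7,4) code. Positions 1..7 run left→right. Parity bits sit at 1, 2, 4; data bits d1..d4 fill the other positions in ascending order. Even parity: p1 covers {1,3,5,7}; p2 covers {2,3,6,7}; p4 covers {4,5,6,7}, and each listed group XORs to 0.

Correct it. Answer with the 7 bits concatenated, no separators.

s1 (pos 1,3,5,7): 0⊕0⊕0⊕1 = 1
s2 (pos 2,3,6,7): 1⊕0⊕1⊕1 = 1
s4 (pos 4,5,6,7): 0⊕0⊕1⊕1 = 0
Syndrome s4…s1 = 011 → error at position 3.
Flip position 3: 0100011 → 0110011

0110011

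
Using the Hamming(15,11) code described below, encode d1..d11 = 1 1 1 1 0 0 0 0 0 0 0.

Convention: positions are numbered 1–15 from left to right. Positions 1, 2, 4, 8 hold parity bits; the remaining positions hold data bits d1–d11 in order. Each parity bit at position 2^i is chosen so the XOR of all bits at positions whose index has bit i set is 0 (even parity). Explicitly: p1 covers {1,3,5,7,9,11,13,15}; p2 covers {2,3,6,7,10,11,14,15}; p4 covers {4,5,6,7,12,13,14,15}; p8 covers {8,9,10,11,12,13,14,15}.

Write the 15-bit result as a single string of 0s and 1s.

Place data at non-parity positions: p1 p2 1 p4 1 1 1 p8 0 0 0 0 0 0 0
p1 (pos 1,3,5,7,9,11,13,15): XOR of data positions = 1⊕1⊕1⊕0⊕0⊕0⊕0 = 1
p2 (pos 2,3,6,7,10,11,14,15): XOR of data positions = 1⊕1⊕1⊕0⊕0⊕0⊕0 = 1
p4 (pos 4,5,6,7,12,13,14,15): XOR of data positions = 1⊕1⊕1⊕0⊕0⊕0⊕0 = 1
p8 (pos 8,9,10,11,12,13,14,15): XOR of data positions = 0⊕0⊕0⊕0⊕0⊕0⊕0 = 0
Codeword: 111111100000000

111111100000000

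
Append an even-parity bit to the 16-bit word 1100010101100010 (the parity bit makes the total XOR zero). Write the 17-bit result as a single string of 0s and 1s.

11000101011000101

XOR of the 16 data bits: 1⊕1⊕0⊕0⊕0⊕1⊕0⊕1⊕0⊕1⊕1⊕0⊕0⊕0⊕1⊕0 = 1
Parity bit = 1 (so all 17 bits XOR to 0).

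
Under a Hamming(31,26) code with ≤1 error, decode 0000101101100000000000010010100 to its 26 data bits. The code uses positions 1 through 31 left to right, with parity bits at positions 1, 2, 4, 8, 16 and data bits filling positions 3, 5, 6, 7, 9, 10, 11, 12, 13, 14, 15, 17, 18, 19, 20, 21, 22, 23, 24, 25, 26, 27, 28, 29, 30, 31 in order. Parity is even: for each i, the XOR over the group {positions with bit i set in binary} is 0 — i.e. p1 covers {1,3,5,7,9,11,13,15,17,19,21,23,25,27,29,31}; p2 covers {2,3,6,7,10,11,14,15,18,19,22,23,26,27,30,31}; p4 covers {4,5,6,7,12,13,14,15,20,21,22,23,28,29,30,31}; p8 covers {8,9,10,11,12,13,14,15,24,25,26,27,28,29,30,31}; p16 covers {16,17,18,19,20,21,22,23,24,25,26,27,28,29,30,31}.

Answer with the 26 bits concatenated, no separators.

01010110000000010010010100

s1 (pos 1,3,5,7,9,11,13,15,17,19,21,23,25,27,29,31): 0⊕0⊕1⊕1⊕0⊕1⊕0⊕0⊕0⊕0⊕0⊕0⊕0⊕1⊕1⊕0 = 1
s2 (pos 2,3,6,7,10,11,14,15,18,19,22,23,26,27,30,31): 0⊕0⊕0⊕1⊕1⊕1⊕0⊕0⊕0⊕0⊕0⊕0⊕0⊕1⊕0⊕0 = 0
s4 (pos 4,5,6,7,12,13,14,15,20,21,22,23,28,29,30,31): 0⊕1⊕0⊕1⊕0⊕0⊕0⊕0⊕0⊕0⊕0⊕0⊕0⊕1⊕0⊕0 = 1
s8 (pos 8,9,10,11,12,13,14,15,24,25,26,27,28,29,30,31): 1⊕0⊕1⊕1⊕0⊕0⊕0⊕0⊕1⊕0⊕0⊕1⊕0⊕1⊕0⊕0 = 0
s16 (pos 16,17,18,19,20,21,22,23,24,25,26,27,28,29,30,31): 0⊕0⊕0⊕0⊕0⊕0⊕0⊕0⊕1⊕0⊕0⊕1⊕0⊕1⊕0⊕0 = 1
Syndrome s16…s1 = 10101 → error at position 21.
Flip position 21: 0000101101100000000000010010100 → 0000101101100000000010010010100
Read data bits from positions 3,5,6,7,9,10,11,12,13,14,15,17,18,19,20,21,22,23,24,25,26,27,28,29,30,31: 01010110000000010010010100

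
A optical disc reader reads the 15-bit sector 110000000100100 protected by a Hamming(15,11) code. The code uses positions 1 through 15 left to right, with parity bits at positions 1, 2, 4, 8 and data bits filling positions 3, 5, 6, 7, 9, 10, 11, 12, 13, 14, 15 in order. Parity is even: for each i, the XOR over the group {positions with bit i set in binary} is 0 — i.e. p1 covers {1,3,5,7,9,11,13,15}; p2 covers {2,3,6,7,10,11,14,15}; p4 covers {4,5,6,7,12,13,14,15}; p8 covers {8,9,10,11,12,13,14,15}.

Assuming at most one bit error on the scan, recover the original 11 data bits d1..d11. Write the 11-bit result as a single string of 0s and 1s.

s1 (pos 1,3,5,7,9,11,13,15): 1⊕0⊕0⊕0⊕0⊕0⊕1⊕0 = 0
s2 (pos 2,3,6,7,10,11,14,15): 1⊕0⊕0⊕0⊕1⊕0⊕0⊕0 = 0
s4 (pos 4,5,6,7,12,13,14,15): 0⊕0⊕0⊕0⊕0⊕1⊕0⊕0 = 1
s8 (pos 8,9,10,11,12,13,14,15): 0⊕0⊕1⊕0⊕0⊕1⊕0⊕0 = 0
Syndrome s8…s1 = 0100 → error at position 4.
Flip position 4: 110000000100100 → 110100000100100
Read data bits from positions 3,5,6,7,9,10,11,12,13,14,15: 00000100100

00000100100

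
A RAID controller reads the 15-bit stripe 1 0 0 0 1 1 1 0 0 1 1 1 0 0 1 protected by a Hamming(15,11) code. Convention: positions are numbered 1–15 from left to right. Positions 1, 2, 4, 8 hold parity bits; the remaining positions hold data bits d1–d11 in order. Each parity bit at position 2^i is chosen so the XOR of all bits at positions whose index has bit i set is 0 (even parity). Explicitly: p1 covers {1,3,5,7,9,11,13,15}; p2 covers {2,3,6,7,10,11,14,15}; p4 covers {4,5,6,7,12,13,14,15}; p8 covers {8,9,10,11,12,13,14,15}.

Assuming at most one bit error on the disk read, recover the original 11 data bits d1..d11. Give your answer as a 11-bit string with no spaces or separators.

s1 (pos 1,3,5,7,9,11,13,15): 1⊕0⊕1⊕1⊕0⊕1⊕0⊕1 = 1
s2 (pos 2,3,6,7,10,11,14,15): 0⊕0⊕1⊕1⊕1⊕1⊕0⊕1 = 1
s4 (pos 4,5,6,7,12,13,14,15): 0⊕1⊕1⊕1⊕1⊕0⊕0⊕1 = 1
s8 (pos 8,9,10,11,12,13,14,15): 0⊕0⊕1⊕1⊕1⊕0⊕0⊕1 = 0
Syndrome s8…s1 = 0111 → error at position 7.
Flip position 7: 100011100111001 → 100011000111001
Read data bits from positions 3,5,6,7,9,10,11,12,13,14,15: 01100111001

01100111001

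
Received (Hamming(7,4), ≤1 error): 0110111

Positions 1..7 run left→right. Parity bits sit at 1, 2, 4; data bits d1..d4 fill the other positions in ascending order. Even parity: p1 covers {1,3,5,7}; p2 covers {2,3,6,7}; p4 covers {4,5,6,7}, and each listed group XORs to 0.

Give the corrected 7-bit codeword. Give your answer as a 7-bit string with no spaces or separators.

s1 (pos 1,3,5,7): 0⊕1⊕1⊕1 = 1
s2 (pos 2,3,6,7): 1⊕1⊕1⊕1 = 0
s4 (pos 4,5,6,7): 0⊕1⊕1⊕1 = 1
Syndrome s4…s1 = 101 → error at position 5.
Flip position 5: 0110111 → 0110011

0110011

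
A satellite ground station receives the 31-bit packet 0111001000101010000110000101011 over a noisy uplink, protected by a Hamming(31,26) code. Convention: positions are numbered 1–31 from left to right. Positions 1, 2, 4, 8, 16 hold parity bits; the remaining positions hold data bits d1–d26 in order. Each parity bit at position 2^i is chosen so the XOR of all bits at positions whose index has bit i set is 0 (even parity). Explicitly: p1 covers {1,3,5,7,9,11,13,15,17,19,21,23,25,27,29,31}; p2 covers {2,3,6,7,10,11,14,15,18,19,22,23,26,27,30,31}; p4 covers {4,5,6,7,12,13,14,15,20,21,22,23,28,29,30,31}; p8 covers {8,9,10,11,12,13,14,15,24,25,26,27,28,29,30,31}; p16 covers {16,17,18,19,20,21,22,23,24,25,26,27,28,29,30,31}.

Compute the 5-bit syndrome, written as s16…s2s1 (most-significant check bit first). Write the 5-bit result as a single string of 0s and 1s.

s1 (pos 1,3,5,7,9,11,13,15,17,19,21,23,25,27,29,31): 0⊕1⊕0⊕1⊕0⊕1⊕1⊕1⊕0⊕0⊕1⊕0⊕0⊕0⊕0⊕1 = 1
s2 (pos 2,3,6,7,10,11,14,15,18,19,22,23,26,27,30,31): 1⊕1⊕0⊕1⊕0⊕1⊕0⊕1⊕0⊕0⊕0⊕0⊕1⊕0⊕1⊕1 = 0
s4 (pos 4,5,6,7,12,13,14,15,20,21,22,23,28,29,30,31): 1⊕0⊕0⊕1⊕0⊕1⊕0⊕1⊕1⊕1⊕0⊕0⊕1⊕0⊕1⊕1 = 1
s8 (pos 8,9,10,11,12,13,14,15,24,25,26,27,28,29,30,31): 0⊕0⊕0⊕1⊕0⊕1⊕0⊕1⊕0⊕0⊕1⊕0⊕1⊕0⊕1⊕1 = 1
s16 (pos 16,17,18,19,20,21,22,23,24,25,26,27,28,29,30,31): 0⊕0⊕0⊕0⊕1⊕1⊕0⊕0⊕0⊕0⊕1⊕0⊕1⊕0⊕1⊕1 = 0
Syndrome s16…s1 = 01101 → error at position 13.

01101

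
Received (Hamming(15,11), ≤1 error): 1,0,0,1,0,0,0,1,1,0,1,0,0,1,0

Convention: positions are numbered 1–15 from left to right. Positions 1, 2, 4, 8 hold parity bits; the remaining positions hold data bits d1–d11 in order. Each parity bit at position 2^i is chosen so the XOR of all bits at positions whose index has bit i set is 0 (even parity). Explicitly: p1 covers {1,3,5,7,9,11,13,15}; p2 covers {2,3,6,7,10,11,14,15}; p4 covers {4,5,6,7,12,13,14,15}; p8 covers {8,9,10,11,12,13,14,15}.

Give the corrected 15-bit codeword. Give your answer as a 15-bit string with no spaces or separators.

s1 (pos 1,3,5,7,9,11,13,15): 1⊕0⊕0⊕0⊕1⊕1⊕0⊕0 = 1
s2 (pos 2,3,6,7,10,11,14,15): 0⊕0⊕0⊕0⊕0⊕1⊕1⊕0 = 0
s4 (pos 4,5,6,7,12,13,14,15): 1⊕0⊕0⊕0⊕0⊕0⊕1⊕0 = 0
s8 (pos 8,9,10,11,12,13,14,15): 1⊕1⊕0⊕1⊕0⊕0⊕1⊕0 = 0
Syndrome s8…s1 = 0001 → error at position 1.
Flip position 1: 100100011010010 → 000100011010010

000100011010010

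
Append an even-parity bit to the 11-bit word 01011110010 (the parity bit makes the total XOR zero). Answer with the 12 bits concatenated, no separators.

XOR of the 11 data bits: 0⊕1⊕0⊕1⊕1⊕1⊕1⊕0⊕0⊕1⊕0 = 0
Parity bit = 0 (so all 12 bits XOR to 0).

010111100100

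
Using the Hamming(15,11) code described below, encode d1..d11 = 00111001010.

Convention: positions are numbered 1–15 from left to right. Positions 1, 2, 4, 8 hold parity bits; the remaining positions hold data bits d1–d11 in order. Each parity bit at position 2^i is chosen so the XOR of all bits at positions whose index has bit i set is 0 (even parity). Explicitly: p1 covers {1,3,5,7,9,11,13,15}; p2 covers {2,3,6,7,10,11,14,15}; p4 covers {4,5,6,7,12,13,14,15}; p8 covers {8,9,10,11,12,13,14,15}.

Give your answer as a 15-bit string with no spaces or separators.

Place data at non-parity positions: p1 p2 0 p4 0 1 1 p8 1 0 0 1 0 1 0
p1 (pos 1,3,5,7,9,11,13,15): XOR of data positions = 0⊕0⊕1⊕1⊕0⊕0⊕0 = 0
p2 (pos 2,3,6,7,10,11,14,15): XOR of data positions = 0⊕1⊕1⊕0⊕0⊕1⊕0 = 1
p4 (pos 4,5,6,7,12,13,14,15): XOR of data positions = 0⊕1⊕1⊕1⊕0⊕1⊕0 = 0
p8 (pos 8,9,10,11,12,13,14,15): XOR of data positions = 1⊕0⊕0⊕1⊕0⊕1⊕0 = 1
Codeword: 010001111001010

010001111001010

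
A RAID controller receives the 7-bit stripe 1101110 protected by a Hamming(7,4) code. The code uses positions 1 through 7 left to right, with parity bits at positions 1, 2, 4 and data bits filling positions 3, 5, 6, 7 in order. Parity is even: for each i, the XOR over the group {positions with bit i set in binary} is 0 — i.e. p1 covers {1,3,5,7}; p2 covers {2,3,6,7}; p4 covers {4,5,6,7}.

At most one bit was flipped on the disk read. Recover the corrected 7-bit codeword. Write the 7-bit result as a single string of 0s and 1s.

1100110

s1 (pos 1,3,5,7): 1⊕0⊕1⊕0 = 0
s2 (pos 2,3,6,7): 1⊕0⊕1⊕0 = 0
s4 (pos 4,5,6,7): 1⊕1⊕1⊕0 = 1
Syndrome s4…s1 = 100 → error at position 4.
Flip position 4: 1101110 → 1100110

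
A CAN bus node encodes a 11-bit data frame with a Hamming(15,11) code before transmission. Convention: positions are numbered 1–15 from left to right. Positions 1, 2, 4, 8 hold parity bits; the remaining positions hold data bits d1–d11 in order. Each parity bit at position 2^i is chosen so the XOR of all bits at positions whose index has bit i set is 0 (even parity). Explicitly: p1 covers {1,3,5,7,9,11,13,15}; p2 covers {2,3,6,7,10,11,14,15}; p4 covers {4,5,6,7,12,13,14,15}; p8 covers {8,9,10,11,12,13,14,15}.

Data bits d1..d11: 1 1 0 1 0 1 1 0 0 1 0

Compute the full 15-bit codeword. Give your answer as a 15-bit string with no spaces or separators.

011110110110010

Place data at non-parity positions: p1 p2 1 p4 1 0 1 p8 0 1 1 0 0 1 0
p1 (pos 1,3,5,7,9,11,13,15): XOR of data positions = 1⊕1⊕1⊕0⊕1⊕0⊕0 = 0
p2 (pos 2,3,6,7,10,11,14,15): XOR of data positions = 1⊕0⊕1⊕1⊕1⊕1⊕0 = 1
p4 (pos 4,5,6,7,12,13,14,15): XOR of data positions = 1⊕0⊕1⊕0⊕0⊕1⊕0 = 1
p8 (pos 8,9,10,11,12,13,14,15): XOR of data positions = 0⊕1⊕1⊕0⊕0⊕1⊕0 = 1
Codeword: 011110110110010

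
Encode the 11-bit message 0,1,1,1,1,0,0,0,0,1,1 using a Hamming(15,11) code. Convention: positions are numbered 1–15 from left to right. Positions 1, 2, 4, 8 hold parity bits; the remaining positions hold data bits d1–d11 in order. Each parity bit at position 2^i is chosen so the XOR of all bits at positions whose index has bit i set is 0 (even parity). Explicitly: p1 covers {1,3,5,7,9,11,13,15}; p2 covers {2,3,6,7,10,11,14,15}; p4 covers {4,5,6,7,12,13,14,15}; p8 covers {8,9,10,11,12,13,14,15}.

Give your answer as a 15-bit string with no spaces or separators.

000111111000011

Place data at non-parity positions: p1 p2 0 p4 1 1 1 p8 1 0 0 0 0 1 1
p1 (pos 1,3,5,7,9,11,13,15): XOR of data positions = 0⊕1⊕1⊕1⊕0⊕0⊕1 = 0
p2 (pos 2,3,6,7,10,11,14,15): XOR of data positions = 0⊕1⊕1⊕0⊕0⊕1⊕1 = 0
p4 (pos 4,5,6,7,12,13,14,15): XOR of data positions = 1⊕1⊕1⊕0⊕0⊕1⊕1 = 1
p8 (pos 8,9,10,11,12,13,14,15): XOR of data positions = 1⊕0⊕0⊕0⊕0⊕1⊕1 = 1
Codeword: 000111111000011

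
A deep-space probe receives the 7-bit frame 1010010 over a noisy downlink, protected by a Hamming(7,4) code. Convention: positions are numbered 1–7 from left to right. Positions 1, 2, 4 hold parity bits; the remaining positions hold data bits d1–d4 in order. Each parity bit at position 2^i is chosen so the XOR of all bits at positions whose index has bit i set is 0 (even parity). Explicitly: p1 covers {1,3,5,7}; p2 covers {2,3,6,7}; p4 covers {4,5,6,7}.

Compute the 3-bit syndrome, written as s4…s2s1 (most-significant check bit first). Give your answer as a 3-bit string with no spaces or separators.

100

s1 (pos 1,3,5,7): 1⊕1⊕0⊕0 = 0
s2 (pos 2,3,6,7): 0⊕1⊕1⊕0 = 0
s4 (pos 4,5,6,7): 0⊕0⊕1⊕0 = 1
Syndrome s4…s1 = 100 → error at position 4.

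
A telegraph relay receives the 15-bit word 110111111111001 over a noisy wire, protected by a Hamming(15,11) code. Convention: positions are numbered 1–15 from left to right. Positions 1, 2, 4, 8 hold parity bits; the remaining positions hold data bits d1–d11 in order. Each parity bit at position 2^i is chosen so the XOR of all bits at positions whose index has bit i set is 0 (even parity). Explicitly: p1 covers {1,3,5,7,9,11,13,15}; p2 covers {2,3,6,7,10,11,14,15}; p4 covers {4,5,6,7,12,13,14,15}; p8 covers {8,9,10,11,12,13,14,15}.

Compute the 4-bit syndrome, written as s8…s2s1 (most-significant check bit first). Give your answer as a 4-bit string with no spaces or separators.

0000

s1 (pos 1,3,5,7,9,11,13,15): 1⊕0⊕1⊕1⊕1⊕1⊕0⊕1 = 0
s2 (pos 2,3,6,7,10,11,14,15): 1⊕0⊕1⊕1⊕1⊕1⊕0⊕1 = 0
s4 (pos 4,5,6,7,12,13,14,15): 1⊕1⊕1⊕1⊕1⊕0⊕0⊕1 = 0
s8 (pos 8,9,10,11,12,13,14,15): 1⊕1⊕1⊕1⊕1⊕0⊕0⊕1 = 0
Syndrome s8…s1 = 0000 → no error.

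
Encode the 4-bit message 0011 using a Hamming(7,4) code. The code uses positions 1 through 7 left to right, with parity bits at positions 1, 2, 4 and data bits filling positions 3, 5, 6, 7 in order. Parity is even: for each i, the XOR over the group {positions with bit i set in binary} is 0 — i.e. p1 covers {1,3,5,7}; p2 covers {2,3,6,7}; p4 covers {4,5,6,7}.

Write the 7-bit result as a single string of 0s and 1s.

Place data at non-parity positions: p1 p2 0 p4 0 1 1
p1 (pos 1,3,5,7): XOR of data positions = 0⊕0⊕1 = 1
p2 (pos 2,3,6,7): XOR of data positions = 0⊕1⊕1 = 0
p4 (pos 4,5,6,7): XOR of data positions = 0⊕1⊕1 = 0
Codeword: 1000011

1000011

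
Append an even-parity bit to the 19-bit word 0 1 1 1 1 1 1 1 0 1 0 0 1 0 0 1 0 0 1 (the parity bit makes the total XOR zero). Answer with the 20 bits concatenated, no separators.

XOR of the 19 data bits: 0⊕1⊕1⊕1⊕1⊕1⊕1⊕1⊕0⊕1⊕0⊕0⊕1⊕0⊕0⊕1⊕0⊕0⊕1 = 1
Parity bit = 1 (so all 20 bits XOR to 0).

01111111010010010011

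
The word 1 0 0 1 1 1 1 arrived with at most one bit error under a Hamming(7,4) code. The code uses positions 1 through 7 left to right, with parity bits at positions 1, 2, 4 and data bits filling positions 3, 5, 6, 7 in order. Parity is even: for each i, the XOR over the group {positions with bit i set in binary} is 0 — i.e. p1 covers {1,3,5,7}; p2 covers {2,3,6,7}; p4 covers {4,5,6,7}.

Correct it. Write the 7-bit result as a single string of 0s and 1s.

0001111

s1 (pos 1,3,5,7): 1⊕0⊕1⊕1 = 1
s2 (pos 2,3,6,7): 0⊕0⊕1⊕1 = 0
s4 (pos 4,5,6,7): 1⊕1⊕1⊕1 = 0
Syndrome s4…s1 = 001 → error at position 1.
Flip position 1: 1001111 → 0001111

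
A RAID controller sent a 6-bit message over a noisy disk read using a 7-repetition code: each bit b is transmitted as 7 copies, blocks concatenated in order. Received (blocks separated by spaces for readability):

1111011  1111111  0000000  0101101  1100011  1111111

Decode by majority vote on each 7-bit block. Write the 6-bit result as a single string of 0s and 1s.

Block 1 (1111011): 6 ones → 1
Block 2 (1111111): 7 ones → 1
Block 3 (0000000): 0 ones → 0
Block 4 (0101101): 4 ones → 1
Block 5 (1100011): 4 ones → 1
Block 6 (1111111): 7 ones → 1

110111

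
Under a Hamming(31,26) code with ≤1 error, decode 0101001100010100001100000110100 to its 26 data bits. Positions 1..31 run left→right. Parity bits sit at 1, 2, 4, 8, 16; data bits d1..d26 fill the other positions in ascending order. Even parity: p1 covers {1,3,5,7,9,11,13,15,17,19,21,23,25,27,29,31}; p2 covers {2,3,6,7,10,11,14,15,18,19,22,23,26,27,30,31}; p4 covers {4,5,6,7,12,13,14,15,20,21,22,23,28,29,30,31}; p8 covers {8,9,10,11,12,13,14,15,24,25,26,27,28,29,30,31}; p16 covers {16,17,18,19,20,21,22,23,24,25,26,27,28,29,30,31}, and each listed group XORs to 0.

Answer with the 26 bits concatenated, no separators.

00010001010001100000110100

s1 (pos 1,3,5,7,9,11,13,15,17,19,21,23,25,27,29,31): 0⊕0⊕0⊕1⊕0⊕0⊕0⊕0⊕0⊕1⊕0⊕0⊕0⊕1⊕1⊕0 = 0
s2 (pos 2,3,6,7,10,11,14,15,18,19,22,23,26,27,30,31): 1⊕0⊕0⊕1⊕0⊕0⊕1⊕0⊕0⊕1⊕0⊕0⊕1⊕1⊕0⊕0 = 0
s4 (pos 4,5,6,7,12,13,14,15,20,21,22,23,28,29,30,31): 1⊕0⊕0⊕1⊕1⊕0⊕1⊕0⊕1⊕0⊕0⊕0⊕0⊕1⊕0⊕0 = 0
s8 (pos 8,9,10,11,12,13,14,15,24,25,26,27,28,29,30,31): 1⊕0⊕0⊕0⊕1⊕0⊕1⊕0⊕0⊕0⊕1⊕1⊕0⊕1⊕0⊕0 = 0
s16 (pos 16,17,18,19,20,21,22,23,24,25,26,27,28,29,30,31): 0⊕0⊕0⊕1⊕1⊕0⊕0⊕0⊕0⊕0⊕1⊕1⊕0⊕1⊕0⊕0 = 1
Syndrome s16…s1 = 10000 → error at position 16.
Flip position 16: 0101001100010100001100000110100 → 0101001100010101001100000110100
Read data bits from positions 3,5,6,7,9,10,11,12,13,14,15,17,18,19,20,21,22,23,24,25,26,27,28,29,30,31: 00010001010001100000110100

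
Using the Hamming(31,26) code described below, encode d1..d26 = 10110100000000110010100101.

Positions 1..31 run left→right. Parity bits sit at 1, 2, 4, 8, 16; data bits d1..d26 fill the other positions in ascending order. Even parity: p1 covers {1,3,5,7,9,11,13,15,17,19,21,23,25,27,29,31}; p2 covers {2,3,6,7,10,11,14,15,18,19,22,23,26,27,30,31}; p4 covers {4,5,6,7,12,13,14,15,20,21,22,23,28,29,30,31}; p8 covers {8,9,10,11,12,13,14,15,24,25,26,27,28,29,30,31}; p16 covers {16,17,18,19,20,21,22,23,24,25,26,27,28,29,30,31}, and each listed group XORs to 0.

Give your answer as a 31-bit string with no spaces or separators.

Place data at non-parity positions: p1 p2 1 p4 0 1 1 p8 0 1 0 0 0 0 0 p16 0 0 0 1 1 0 0 1 0 1 0 0 1 0 1
p1 (pos 1,3,5,7,9,11,13,15,17,19,21,23,25,27,29,31): XOR of data positions = 1⊕0⊕1⊕0⊕0⊕0⊕0⊕0⊕0⊕1⊕0⊕0⊕0⊕1⊕1 = 1
p2 (pos 2,3,6,7,10,11,14,15,18,19,22,23,26,27,30,31): XOR of data positions = 1⊕1⊕1⊕1⊕0⊕0⊕0⊕0⊕0⊕0⊕0⊕1⊕0⊕0⊕1 = 0
p4 (pos 4,5,6,7,12,13,14,15,20,21,22,23,28,29,30,31): XOR of data positions = 0⊕1⊕1⊕0⊕0⊕0⊕0⊕1⊕1⊕0⊕0⊕0⊕1⊕0⊕1 = 0
p8 (pos 8,9,10,11,12,13,14,15,24,25,26,27,28,29,30,31): XOR of data positions = 0⊕1⊕0⊕0⊕0⊕0⊕0⊕1⊕0⊕1⊕0⊕0⊕1⊕0⊕1 = 1
p16 (pos 16,17,18,19,20,21,22,23,24,25,26,27,28,29,30,31): XOR of data positions = 0⊕0⊕0⊕1⊕1⊕0⊕0⊕1⊕0⊕1⊕0⊕0⊕1⊕0⊕1 = 0
Codeword: 1010011101000000000110010100101

1010011101000000000110010100101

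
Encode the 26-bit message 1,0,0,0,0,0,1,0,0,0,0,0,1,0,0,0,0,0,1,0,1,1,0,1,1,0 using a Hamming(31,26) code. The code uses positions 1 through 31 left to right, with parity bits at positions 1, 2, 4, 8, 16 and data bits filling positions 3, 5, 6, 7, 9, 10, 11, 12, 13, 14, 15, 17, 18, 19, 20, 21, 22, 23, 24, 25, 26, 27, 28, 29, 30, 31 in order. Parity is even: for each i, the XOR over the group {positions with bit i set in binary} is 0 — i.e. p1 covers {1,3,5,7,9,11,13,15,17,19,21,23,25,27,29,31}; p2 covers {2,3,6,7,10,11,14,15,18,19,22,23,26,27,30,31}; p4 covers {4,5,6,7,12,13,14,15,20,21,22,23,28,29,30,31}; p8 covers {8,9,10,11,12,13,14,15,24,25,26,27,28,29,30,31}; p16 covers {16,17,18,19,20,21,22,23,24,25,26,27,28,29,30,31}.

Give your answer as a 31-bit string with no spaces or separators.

Place data at non-parity positions: p1 p2 1 p4 0 0 0 p8 0 0 1 0 0 0 0 p16 0 1 0 0 0 0 0 1 0 1 1 0 1 1 0
p1 (pos 1,3,5,7,9,11,13,15,17,19,21,23,25,27,29,31): XOR of data positions = 1⊕0⊕0⊕0⊕1⊕0⊕0⊕0⊕0⊕0⊕0⊕0⊕1⊕1⊕0 = 0
p2 (pos 2,3,6,7,10,11,14,15,18,19,22,23,26,27,30,31): XOR of data positions = 1⊕0⊕0⊕0⊕1⊕0⊕0⊕1⊕0⊕0⊕0⊕1⊕1⊕1⊕0 = 0
p4 (pos 4,5,6,7,12,13,14,15,20,21,22,23,28,29,30,31): XOR of data positions = 0⊕0⊕0⊕0⊕0⊕0⊕0⊕0⊕0⊕0⊕0⊕0⊕1⊕1⊕0 = 0
p8 (pos 8,9,10,11,12,13,14,15,24,25,26,27,28,29,30,31): XOR of data positions = 0⊕0⊕1⊕0⊕0⊕0⊕0⊕1⊕0⊕1⊕1⊕0⊕1⊕1⊕0 = 0
p16 (pos 16,17,18,19,20,21,22,23,24,25,26,27,28,29,30,31): XOR of data positions = 0⊕1⊕0⊕0⊕0⊕0⊕0⊕1⊕0⊕1⊕1⊕0⊕1⊕1⊕0 = 0
Codeword: 0010000000100000010000010110110

0010000000100000010000010110110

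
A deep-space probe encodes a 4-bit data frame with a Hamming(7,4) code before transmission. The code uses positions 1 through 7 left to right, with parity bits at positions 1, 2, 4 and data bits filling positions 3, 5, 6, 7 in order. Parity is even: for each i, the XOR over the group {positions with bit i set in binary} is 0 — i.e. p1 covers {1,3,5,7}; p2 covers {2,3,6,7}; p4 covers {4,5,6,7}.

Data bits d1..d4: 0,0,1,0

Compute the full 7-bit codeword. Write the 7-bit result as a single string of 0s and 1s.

Place data at non-parity positions: p1 p2 0 p4 0 1 0
p1 (pos 1,3,5,7): XOR of data positions = 0⊕0⊕0 = 0
p2 (pos 2,3,6,7): XOR of data positions = 0⊕1⊕0 = 1
p4 (pos 4,5,6,7): XOR of data positions = 0⊕1⊕0 = 1
Codeword: 0101010

0101010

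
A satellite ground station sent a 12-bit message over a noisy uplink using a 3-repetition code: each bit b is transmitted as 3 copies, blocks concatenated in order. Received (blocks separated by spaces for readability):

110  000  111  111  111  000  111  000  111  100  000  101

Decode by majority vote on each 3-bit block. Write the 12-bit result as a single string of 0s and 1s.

101110101001

Block 1 (110): 2 ones → 1
Block 2 (000): 0 ones → 0
Block 3 (111): 3 ones → 1
Block 4 (111): 3 ones → 1
Block 5 (111): 3 ones → 1
Block 6 (000): 0 ones → 0
Block 7 (111): 3 ones → 1
Block 8 (000): 0 ones → 0
Block 9 (111): 3 ones → 1
Block 10 (100): 1 one → 0
Block 11 (000): 0 ones → 0
Block 12 (101): 2 ones → 1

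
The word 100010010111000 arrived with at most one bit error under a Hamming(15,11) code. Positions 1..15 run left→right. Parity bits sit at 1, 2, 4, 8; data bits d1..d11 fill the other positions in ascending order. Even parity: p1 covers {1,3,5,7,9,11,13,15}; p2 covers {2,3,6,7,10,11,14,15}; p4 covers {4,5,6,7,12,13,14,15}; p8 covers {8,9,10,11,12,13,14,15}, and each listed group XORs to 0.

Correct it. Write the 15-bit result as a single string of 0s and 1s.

s1 (pos 1,3,5,7,9,11,13,15): 1⊕0⊕1⊕0⊕0⊕1⊕0⊕0 = 1
s2 (pos 2,3,6,7,10,11,14,15): 0⊕0⊕0⊕0⊕1⊕1⊕0⊕0 = 0
s4 (pos 4,5,6,7,12,13,14,15): 0⊕1⊕0⊕0⊕1⊕0⊕0⊕0 = 0
s8 (pos 8,9,10,11,12,13,14,15): 1⊕0⊕1⊕1⊕1⊕0⊕0⊕0 = 0
Syndrome s8…s1 = 0001 → error at position 1.
Flip position 1: 100010010111000 → 000010010111000

000010010111000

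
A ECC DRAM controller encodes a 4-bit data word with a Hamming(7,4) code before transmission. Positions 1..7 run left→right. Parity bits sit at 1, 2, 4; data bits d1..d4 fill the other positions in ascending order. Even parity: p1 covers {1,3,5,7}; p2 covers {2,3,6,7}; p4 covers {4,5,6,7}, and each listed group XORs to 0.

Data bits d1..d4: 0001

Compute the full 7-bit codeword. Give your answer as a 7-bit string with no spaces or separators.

1101001

Place data at non-parity positions: p1 p2 0 p4 0 0 1
p1 (pos 1,3,5,7): XOR of data positions = 0⊕0⊕1 = 1
p2 (pos 2,3,6,7): XOR of data positions = 0⊕0⊕1 = 1
p4 (pos 4,5,6,7): XOR of data positions = 0⊕0⊕1 = 1
Codeword: 1101001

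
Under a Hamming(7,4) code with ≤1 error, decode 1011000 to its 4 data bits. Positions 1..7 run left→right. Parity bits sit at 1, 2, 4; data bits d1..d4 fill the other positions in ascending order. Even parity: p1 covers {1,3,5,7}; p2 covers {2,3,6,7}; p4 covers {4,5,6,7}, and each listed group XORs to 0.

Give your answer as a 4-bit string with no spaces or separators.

1010

s1 (pos 1,3,5,7): 1⊕1⊕0⊕0 = 0
s2 (pos 2,3,6,7): 0⊕1⊕0⊕0 = 1
s4 (pos 4,5,6,7): 1⊕0⊕0⊕0 = 1
Syndrome s4…s1 = 110 → error at position 6.
Flip position 6: 1011000 → 1011010
Read data bits from positions 3,5,6,7: 1010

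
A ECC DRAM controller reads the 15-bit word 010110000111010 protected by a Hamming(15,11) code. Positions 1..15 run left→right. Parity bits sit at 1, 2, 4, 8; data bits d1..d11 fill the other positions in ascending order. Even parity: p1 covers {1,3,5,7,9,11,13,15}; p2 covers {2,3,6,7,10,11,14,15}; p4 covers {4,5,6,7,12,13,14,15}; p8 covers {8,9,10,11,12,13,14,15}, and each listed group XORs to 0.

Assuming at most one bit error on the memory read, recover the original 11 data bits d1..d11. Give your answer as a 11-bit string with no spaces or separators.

01000111010

s1 (pos 1,3,5,7,9,11,13,15): 0⊕0⊕1⊕0⊕0⊕1⊕0⊕0 = 0
s2 (pos 2,3,6,7,10,11,14,15): 1⊕0⊕0⊕0⊕1⊕1⊕1⊕0 = 0
s4 (pos 4,5,6,7,12,13,14,15): 1⊕1⊕0⊕0⊕1⊕0⊕1⊕0 = 0
s8 (pos 8,9,10,11,12,13,14,15): 0⊕0⊕1⊕1⊕1⊕0⊕1⊕0 = 0
Syndrome s8…s1 = 0000 → no error.
Read data bits from positions 3,5,6,7,9,10,11,12,13,14,15: 01000111010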